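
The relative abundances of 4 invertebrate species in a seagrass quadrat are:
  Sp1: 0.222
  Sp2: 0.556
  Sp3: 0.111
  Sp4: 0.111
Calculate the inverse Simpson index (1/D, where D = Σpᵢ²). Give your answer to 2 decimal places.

2.61

D = 0.222² + 0.556² + 0.111² + 0.111² = 0.04928 + 0.30914 + 0.01232 + 0.01232 = 0.38306 (working shown to 5 dp, full precision carried).
So 1/D = 2.6105, i.e. 2.61 to 2 decimal places.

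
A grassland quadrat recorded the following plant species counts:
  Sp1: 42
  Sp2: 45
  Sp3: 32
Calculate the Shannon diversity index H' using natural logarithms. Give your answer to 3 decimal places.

1.088

Total N = 42+45+32 = 119, so the proportions are 0.35294, 0.37815, 0.26891 (working shown to 5 dp, full precision carried).
Each pᵢ ln pᵢ term: 0.35294×(-1.04145)=-0.36757, 0.37815×(-0.97246)=-0.36774, 0.26891×(-1.31339)=-0.35318.
Sum = -1.08849, so H' = 1.088.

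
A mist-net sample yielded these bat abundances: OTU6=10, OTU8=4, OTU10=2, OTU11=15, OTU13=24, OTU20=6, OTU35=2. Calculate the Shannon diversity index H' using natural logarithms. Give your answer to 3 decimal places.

Total N = 10+4+2+15+24+6+2 = 63, so the proportions are 0.15873, 0.06349, 0.03175, 0.2381, 0.38095, 0.09524, 0.03175 (working shown to 5 dp, full precision carried).
Each pᵢ ln pᵢ term: 0.15873×(-1.84055)=-0.29215, 0.06349×(-2.75684)=-0.17504, 0.03175×(-3.44999)=-0.10952, 0.2381×(-1.43508)=-0.34169, 0.38095×(-0.96508)=-0.36765, 0.09524×(-2.35138)=-0.22394, 0.03175×(-3.44999)=-0.10952.
Sum = -1.61951, so H' = 1.620.

1.620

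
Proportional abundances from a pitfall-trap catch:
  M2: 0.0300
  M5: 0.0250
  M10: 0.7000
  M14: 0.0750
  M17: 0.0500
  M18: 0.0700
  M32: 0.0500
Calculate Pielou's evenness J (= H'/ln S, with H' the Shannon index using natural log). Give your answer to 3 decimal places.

H' = −Σ pᵢ ln pᵢ = −((-0.10520) + (-0.09222) + (-0.24967) + (-0.19427) + (-0.14979) + (-0.18615) + (-0.14979)) = 1.12708 (working shown to 5 dp, full precision carried).
With S = 7 species, ln S = 1.94591, so J = 1.12708/1.94591 = 0.57921, i.e. 0.579 to 3 decimal places.

0.579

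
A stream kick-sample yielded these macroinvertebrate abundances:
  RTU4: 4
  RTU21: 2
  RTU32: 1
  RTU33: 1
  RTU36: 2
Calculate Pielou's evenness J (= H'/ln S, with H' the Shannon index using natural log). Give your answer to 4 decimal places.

0.9139

Total N = 4+2+1+1+2 = 10, so the proportions are 0.4, 0.2, 0.1, 0.1, 0.2 (working shown to 6 dp, full precision carried).
H' = −Σ pᵢ ln pᵢ = −((-0.366516) + (-0.321888) + (-0.230259) + (-0.230259) + (-0.321888)) = 1.470808.
With S = 5 species, ln S = 1.609438, so J = 1.470808/1.609438 = 0.913865, i.e. 0.9139 to 4 decimal places.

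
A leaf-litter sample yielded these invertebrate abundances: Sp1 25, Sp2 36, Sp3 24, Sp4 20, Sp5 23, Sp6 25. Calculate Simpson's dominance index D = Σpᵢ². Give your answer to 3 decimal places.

0.173

Total N = 25+36+24+20+23+25 = 153, so the proportions are 0.1634, 0.23529, 0.15686, 0.13072, 0.15033, 0.1634 (working shown to 5 dp, full precision carried).
D = 0.1634² + 0.23529² + 0.15686² + 0.13072² + 0.15033² + 0.1634² = 0.02670 + 0.05536 + 0.02461 + 0.01709 + 0.02260 + 0.02670 = 0.17305.
To 3 decimal places, D = 0.173.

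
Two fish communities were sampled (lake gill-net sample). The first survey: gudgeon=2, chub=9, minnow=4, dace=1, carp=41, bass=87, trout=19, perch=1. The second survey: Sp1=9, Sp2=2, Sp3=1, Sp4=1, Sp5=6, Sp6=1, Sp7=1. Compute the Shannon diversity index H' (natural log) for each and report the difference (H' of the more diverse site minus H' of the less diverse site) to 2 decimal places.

0.23

The first survey: N=164, proportions 0.0122, 0.0549, 0.0244, 0.0061, 0.25, 0.5305, 0.1159, 0.0061, giving H' = 1.2984 (working shown to 4 dp, full precision carried).
The second survey: N=21, proportions 0.4286, 0.0952, 0.0476, 0.0476, 0.2857, 0.0476, 0.0476, giving H' = 1.5249.
Difference = |1.2984 − 1.5249| = 0.2265, i.e. 0.23 to 2 decimal places.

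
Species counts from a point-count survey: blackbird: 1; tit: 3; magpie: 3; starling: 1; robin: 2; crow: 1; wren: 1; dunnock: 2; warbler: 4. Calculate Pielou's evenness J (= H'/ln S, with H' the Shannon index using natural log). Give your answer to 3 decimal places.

Total N = 1+3+3+1+2+1+1+2+4 = 18, so the proportions are 0.055556, 0.166667, 0.166667, 0.055556, 0.111111, 0.055556, 0.055556, 0.111111, 0.222222 (working shown to 6 dp, full precision carried).
H' = −Σ pᵢ ln pᵢ = −((-0.160576) + (-0.298627) + (-0.298627) + (-0.160576) + (-0.244136) + (-0.160576) + (-0.160576) + (-0.244136) + (-0.334239)) = 2.062070.
With S = 9 species, ln S = 2.197225, so J = 2.062070/2.197225 = 0.938488, i.e. 0.938 to 3 decimal places.

0.938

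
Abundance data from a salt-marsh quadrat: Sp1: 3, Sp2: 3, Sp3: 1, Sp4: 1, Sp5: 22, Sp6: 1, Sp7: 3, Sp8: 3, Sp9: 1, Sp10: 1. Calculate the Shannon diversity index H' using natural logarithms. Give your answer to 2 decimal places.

1.58

Total N = 3+3+1+1+22+1+3+3+1+1 = 39, so the proportions are 0.0769, 0.0769, 0.0256, 0.0256, 0.5641, 0.0256, 0.0769, 0.0769, 0.0256, 0.0256 (working shown to 4 dp, full precision carried).
Each pᵢ ln pᵢ term: 0.0769×(-2.5649)=-0.1973, 0.0769×(-2.5649)=-0.1973, 0.0256×(-3.6636)=-0.0939, 0.0256×(-3.6636)=-0.0939, 0.5641×(-0.5725)=-0.3230, 0.0256×(-3.6636)=-0.0939, 0.0769×(-2.5649)=-0.1973, 0.0769×(-2.5649)=-0.1973, 0.0256×(-3.6636)=-0.0939, 0.0256×(-3.6636)=-0.0939.
Sum = -1.5819, so H' = 1.58.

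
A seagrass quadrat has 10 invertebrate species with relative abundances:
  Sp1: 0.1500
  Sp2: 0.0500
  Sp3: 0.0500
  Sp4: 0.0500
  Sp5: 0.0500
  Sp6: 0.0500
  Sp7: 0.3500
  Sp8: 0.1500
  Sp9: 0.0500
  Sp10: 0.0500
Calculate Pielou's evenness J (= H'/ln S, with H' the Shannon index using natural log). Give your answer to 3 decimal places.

0.862

H' = −Σ pᵢ ln pᵢ = −((-0.28457) + (-0.14979) + (-0.14979) + (-0.14979) + (-0.14979) + (-0.14979) + (-0.36744) + (-0.28457) + (-0.14979) + (-0.14979)) = 1.98508 (working shown to 5 dp, full precision carried).
With S = 10 species, ln S = 2.30259, so J = 1.98508/2.30259 = 0.86211, i.e. 0.862 to 3 decimal places.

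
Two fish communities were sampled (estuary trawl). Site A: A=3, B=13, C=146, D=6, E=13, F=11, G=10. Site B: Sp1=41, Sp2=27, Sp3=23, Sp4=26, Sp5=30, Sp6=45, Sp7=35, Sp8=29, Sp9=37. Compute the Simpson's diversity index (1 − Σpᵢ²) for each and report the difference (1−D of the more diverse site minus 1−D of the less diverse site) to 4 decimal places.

0.4210

Site A: N=202, proportions 0.014851, 0.064356, 0.722772, 0.029703, 0.064356, 0.054455, 0.049505, giving 1−D = 0.462798 (working shown to 6 dp, full precision carried).
Site B: N=293, proportions 0.139932, 0.09215, 0.078498, 0.088737, 0.102389, 0.153584, 0.119454, 0.098976, 0.12628, giving 1−D = 0.883808.
Difference = |0.462798 − 0.883808| = 0.421010, i.e. 0.4210 to 4 decimal places.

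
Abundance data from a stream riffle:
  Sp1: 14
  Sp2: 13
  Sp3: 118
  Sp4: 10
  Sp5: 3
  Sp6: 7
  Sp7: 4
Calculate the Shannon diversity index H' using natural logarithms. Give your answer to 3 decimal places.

Total N = 14+13+118+10+3+7+4 = 169, so the proportions are 0.08284, 0.07692, 0.69822, 0.05917, 0.01775, 0.04142, 0.02367 (working shown to 5 dp, full precision carried).
Each pᵢ ln pᵢ term: 0.08284×(-2.49084)=-0.20634, 0.07692×(-2.56495)=-0.19730, 0.69822×(-0.35921)=-0.25081, 0.05917×(-2.82731)=-0.16730, 0.01775×(-4.03129)=-0.07156, 0.04142×(-3.18399)=-0.13188, 0.02367×(-3.74360)=-0.08861.
Sum = -1.11380, so H' = 1.114.

1.114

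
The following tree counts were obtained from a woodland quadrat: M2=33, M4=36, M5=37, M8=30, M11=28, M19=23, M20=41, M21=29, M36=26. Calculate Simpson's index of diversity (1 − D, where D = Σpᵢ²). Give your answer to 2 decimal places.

0.89

Total N = 33+36+37+30+28+23+41+29+26 = 283, so the proportions are 0.1166, 0.1272, 0.1307, 0.106, 0.0989, 0.0813, 0.1449, 0.1025, 0.0919 (working shown to 4 dp, full precision carried).
D = 0.1166² + 0.1272² + 0.1307² + 0.106² + 0.0989² + 0.0813² + 0.1449² + 0.1025² + 0.0919² = 0.0136 + 0.0162 + 0.0171 + 0.0112 + 0.0098 + 0.0066 + 0.0210 + 0.0105 + 0.0084 = 0.1144.
So 1 − D = 0.8856, i.e. 0.89 to 2 decimal places.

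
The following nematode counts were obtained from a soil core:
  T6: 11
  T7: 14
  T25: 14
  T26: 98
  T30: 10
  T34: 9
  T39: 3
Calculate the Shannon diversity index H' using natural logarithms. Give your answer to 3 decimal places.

Total N = 11+14+14+98+10+9+3 = 159, so the proportions are 0.06918, 0.08805, 0.08805, 0.61635, 0.06289, 0.0566, 0.01887 (working shown to 5 dp, full precision carried).
Each pᵢ ln pᵢ term: 0.06918×(-2.67101)=-0.18479, 0.08805×(-2.42985)=-0.21395, 0.08805×(-2.42985)=-0.21395, 0.61635×(-0.48394)=-0.29828, 0.06289×(-2.76632)=-0.17398, 0.0566×(-2.87168)=-0.16255, 0.01887×(-3.97029)=-0.07491.
Sum = -1.32240, so H' = 1.322.

1.322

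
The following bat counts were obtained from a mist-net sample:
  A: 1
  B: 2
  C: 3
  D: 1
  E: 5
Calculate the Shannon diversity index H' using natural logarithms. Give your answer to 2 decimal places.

1.42

Total N = 1+2+3+1+5 = 12, so the proportions are 0.0833, 0.1667, 0.25, 0.0833, 0.4167 (working shown to 4 dp, full precision carried).
Each pᵢ ln pᵢ term: 0.0833×(-2.4849)=-0.2071, 0.1667×(-1.7918)=-0.2986, 0.25×(-1.3863)=-0.3466, 0.0833×(-2.4849)=-0.2071, 0.4167×(-0.8755)=-0.3648.
Sum = -1.4241, so H' = 1.42.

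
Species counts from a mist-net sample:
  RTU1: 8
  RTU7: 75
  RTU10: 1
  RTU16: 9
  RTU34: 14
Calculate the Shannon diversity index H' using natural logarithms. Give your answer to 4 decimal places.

0.9610

Total N = 8+75+1+9+14 = 107, so the proportions are 0.074766, 0.700935, 0.009346, 0.084112, 0.130841 (working shown to 6 dp, full precision carried).
Each pᵢ ln pᵢ term: 0.074766×(-2.593387)=-0.193898, 0.700935×(-0.355341)=-0.249071, 0.009346×(-4.672829)=-0.043671, 0.084112×(-2.475604)=-0.208228, 0.130841×(-2.033772)=-0.266101.
Sum = -0.960969, so H' = 0.9610.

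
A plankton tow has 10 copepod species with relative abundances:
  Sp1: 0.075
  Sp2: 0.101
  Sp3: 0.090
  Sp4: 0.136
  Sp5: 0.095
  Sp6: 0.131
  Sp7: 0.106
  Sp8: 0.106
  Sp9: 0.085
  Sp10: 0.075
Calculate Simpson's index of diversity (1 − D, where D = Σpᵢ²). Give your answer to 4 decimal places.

D = 0.075² + 0.101² + 0.09² + 0.136² + 0.095² + 0.131² + 0.106² + 0.106² + 0.085² + 0.075² = 0.005625 + 0.010201 + 0.008100 + 0.018496 + 0.009025 + 0.017161 + 0.011236 + 0.011236 + 0.007225 + 0.005625 = 0.103930 (working shown to 6 dp, full precision carried).
So 1 − D = 0.896070, i.e. 0.8961 to 4 decimal places.

0.8961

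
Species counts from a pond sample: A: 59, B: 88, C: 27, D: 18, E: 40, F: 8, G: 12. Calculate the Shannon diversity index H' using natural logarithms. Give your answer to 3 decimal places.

1.682

Total N = 59+88+27+18+40+8+12 = 252, so the proportions are 0.23413, 0.34921, 0.10714, 0.07143, 0.15873, 0.03175, 0.04762 (working shown to 5 dp, full precision carried).
Each pᵢ ln pᵢ term: 0.23413×(-1.45189)=-0.33993, 0.34921×(-1.05209)=-0.36740, 0.10714×(-2.23359)=-0.23931, 0.07143×(-2.63906)=-0.18850, 0.15873×(-1.84055)=-0.29215, 0.03175×(-3.44999)=-0.10952, 0.04762×(-3.04452)=-0.14498.
Sum = -1.68179, so H' = 1.682.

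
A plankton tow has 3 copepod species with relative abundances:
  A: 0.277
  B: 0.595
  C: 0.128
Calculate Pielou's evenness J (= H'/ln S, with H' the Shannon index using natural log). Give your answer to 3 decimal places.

H' = −Σ pᵢ ln pᵢ = −((-0.35560) + (-0.30892) + (-0.26313)) = 0.92765 (working shown to 5 dp, full precision carried).
With S = 3 species, ln S = 1.09861, so J = 0.92765/1.09861 = 0.84438, i.e. 0.844 to 3 decimal places.

0.844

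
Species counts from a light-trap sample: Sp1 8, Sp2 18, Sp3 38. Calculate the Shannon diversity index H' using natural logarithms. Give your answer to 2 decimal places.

Total N = 8+18+38 = 64, so the proportions are 0.125, 0.2812, 0.5938 (working shown to 4 dp, full precision carried).
Each pᵢ ln pᵢ term: 0.125×(-2.0794)=-0.2599, 0.2812×(-1.2685)=-0.3568, 0.5938×(-0.5213)=-0.3095.
Sum = -0.9262, so H' = 0.93.

0.93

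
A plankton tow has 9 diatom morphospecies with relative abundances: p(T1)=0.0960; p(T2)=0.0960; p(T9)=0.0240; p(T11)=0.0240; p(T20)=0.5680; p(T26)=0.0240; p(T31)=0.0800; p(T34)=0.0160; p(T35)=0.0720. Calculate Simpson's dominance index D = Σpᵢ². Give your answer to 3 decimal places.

D = 0.096² + 0.096² + 0.024² + 0.024² + 0.568² + 0.024² + 0.08² + 0.016² + 0.072² = 0.00922 + 0.00922 + 0.00058 + 0.00058 + 0.32262 + 0.00058 + 0.00640 + 0.00026 + 0.00518 = 0.35462 (working shown to 5 dp, full precision carried).
To 3 decimal places, D = 0.355.

0.355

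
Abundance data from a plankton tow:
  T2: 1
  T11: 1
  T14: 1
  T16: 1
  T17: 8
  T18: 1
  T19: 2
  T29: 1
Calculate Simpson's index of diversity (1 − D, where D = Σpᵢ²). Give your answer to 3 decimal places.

Total N = 1+1+1+1+8+1+2+1 = 16, so the proportions are 0.0625, 0.0625, 0.0625, 0.0625, 0.5, 0.0625, 0.125, 0.0625 (working shown to 5 dp, full precision carried).
D = 0.0625² + 0.0625² + 0.0625² + 0.0625² + 0.5² + 0.0625² + 0.125² + 0.0625² = 0.00391 + 0.00391 + 0.00391 + 0.00391 + 0.25000 + 0.00391 + 0.01562 + 0.00391 = 0.28906.
So 1 − D = 0.71094, i.e. 0.711 to 3 decimal places.

0.711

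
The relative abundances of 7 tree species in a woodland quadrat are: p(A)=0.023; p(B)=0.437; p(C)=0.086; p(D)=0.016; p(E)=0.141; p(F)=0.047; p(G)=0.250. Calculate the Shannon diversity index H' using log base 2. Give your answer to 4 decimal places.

Each pᵢ log₂ pᵢ term (working shown to 6 dp, full precision carried): 0.023×(-5.442222)=-0.125171, 0.437×(-1.194295)=-0.521907, 0.086×(-3.539520)=-0.304399, 0.016×(-5.965784)=-0.095453, 0.141×(-2.826233)=-0.398499, 0.047×(-4.411195)=-0.207326, 0.25×(-2.000000)=-0.500000.
Sum = -2.152754, so H' = 2.1528.

2.1528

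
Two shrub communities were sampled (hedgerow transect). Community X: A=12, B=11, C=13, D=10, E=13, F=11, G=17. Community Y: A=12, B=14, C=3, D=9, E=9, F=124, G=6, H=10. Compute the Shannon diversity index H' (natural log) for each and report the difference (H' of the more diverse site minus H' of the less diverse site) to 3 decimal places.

Community X: N=87, proportions 0.13793, 0.12644, 0.14943, 0.11494, 0.14943, 0.12644, 0.1954, giving H' = 1.93198 (working shown to 5 dp, full precision carried).
Community Y: N=187, proportions 0.06417, 0.07487, 0.01604, 0.04813, 0.04813, 0.6631, 0.03209, 0.05348, giving H' = 1.26799.
Difference = |1.93198 − 1.26799| = 0.66399, i.e. 0.664 to 3 decimal places.

0.664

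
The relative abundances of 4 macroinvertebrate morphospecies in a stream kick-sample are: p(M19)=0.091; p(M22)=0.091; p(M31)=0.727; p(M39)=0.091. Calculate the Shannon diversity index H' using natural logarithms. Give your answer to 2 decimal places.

Each pᵢ ln pᵢ term (working shown to 4 dp, full precision carried): 0.091×(-2.3969)=-0.2181, 0.091×(-2.3969)=-0.2181, 0.727×(-0.3188)=-0.2318, 0.091×(-2.3969)=-0.2181.
Sum = -0.8861, so H' = 0.89.

0.89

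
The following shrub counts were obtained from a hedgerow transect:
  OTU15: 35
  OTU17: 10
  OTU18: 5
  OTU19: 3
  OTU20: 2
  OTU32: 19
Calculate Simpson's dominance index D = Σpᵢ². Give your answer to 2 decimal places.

Total N = 35+10+5+3+2+19 = 74, so the proportions are 0.473, 0.1351, 0.0676, 0.0405, 0.027, 0.2568 (working shown to 4 dp, full precision carried).
D = 0.473² + 0.1351² + 0.0676² + 0.0405² + 0.027² + 0.2568² = 0.2237 + 0.0183 + 0.0046 + 0.0016 + 0.0007 + 0.0659 = 0.3148.
To 2 decimal places, D = 0.31.

0.31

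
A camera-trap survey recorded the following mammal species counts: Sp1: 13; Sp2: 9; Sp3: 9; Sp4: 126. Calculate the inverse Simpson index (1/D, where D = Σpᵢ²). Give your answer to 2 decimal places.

1.52

Total N = 13+9+9+126 = 157, so the proportions are 0.0828, 0.05732, 0.05732, 0.80255 (working shown to 5 dp, full precision carried).
D = 0.0828² + 0.05732² + 0.05732² + 0.80255² = 0.00686 + 0.00329 + 0.00329 + 0.64408 = 0.65751.
So 1/D = 1.5209, i.e. 1.52 to 2 decimal places.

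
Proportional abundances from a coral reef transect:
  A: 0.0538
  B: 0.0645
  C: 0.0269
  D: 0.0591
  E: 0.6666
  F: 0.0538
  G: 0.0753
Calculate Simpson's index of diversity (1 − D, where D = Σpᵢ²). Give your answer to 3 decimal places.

D = 0.0538² + 0.0645² + 0.0269² + 0.0591² + 0.6666² + 0.0538² + 0.0753² = 0.00289 + 0.00416 + 0.00072 + 0.00349 + 0.44436 + 0.00289 + 0.00567 = 0.46419 (working shown to 5 dp, full precision carried).
So 1 − D = 0.53581, i.e. 0.536 to 3 decimal places.

0.536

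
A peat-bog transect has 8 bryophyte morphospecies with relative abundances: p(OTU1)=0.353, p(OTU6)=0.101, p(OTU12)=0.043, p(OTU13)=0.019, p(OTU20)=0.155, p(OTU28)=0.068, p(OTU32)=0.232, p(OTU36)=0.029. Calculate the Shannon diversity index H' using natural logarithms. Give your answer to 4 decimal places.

1.7231

Each pᵢ ln pᵢ term (working shown to 6 dp, full precision carried): 0.353×(-1.041287)=-0.367574, 0.101×(-2.292635)=-0.231556, 0.043×(-3.146555)=-0.135302, 0.019×(-3.963316)=-0.075303, 0.155×(-1.864330)=-0.288971, 0.068×(-2.688248)=-0.182801, 0.232×(-1.461018)=-0.338956, 0.029×(-3.540459)=-0.102673.
Sum = -1.723137, so H' = 1.7231.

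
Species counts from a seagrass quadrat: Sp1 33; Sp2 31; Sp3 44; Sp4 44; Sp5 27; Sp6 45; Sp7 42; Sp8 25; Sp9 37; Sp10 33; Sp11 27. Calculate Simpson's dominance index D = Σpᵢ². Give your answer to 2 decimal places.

0.09

Total N = 33+31+44+44+27+45+42+25+37+33+27 = 388, so the proportions are 0.0851, 0.0799, 0.1134, 0.1134, 0.0696, 0.116, 0.1082, 0.0644, 0.0954, 0.0851, 0.0696 (working shown to 4 dp, full precision carried).
D = 0.0851² + 0.0799² + 0.1134² + 0.1134² + 0.0696² + 0.116² + 0.1082² + 0.0644² + 0.0954² + 0.0851² + 0.0696² = 0.0072 + 0.0064 + 0.0129 + 0.0129 + 0.0048 + 0.0135 + 0.0117 + 0.0042 + 0.0091 + 0.0072 + 0.0048 = 0.0947.
To 2 decimal places, D = 0.09.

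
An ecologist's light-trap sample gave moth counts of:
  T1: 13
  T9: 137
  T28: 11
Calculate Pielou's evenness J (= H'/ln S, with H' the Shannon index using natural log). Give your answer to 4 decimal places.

0.4769

Total N = 13+137+11 = 161, so the proportions are 0.080745, 0.850932, 0.068323 (working shown to 6 dp, full precision carried).
H' = −Σ pᵢ ln pᵢ = −((-0.203192) + (-0.137360) + (-0.183345)) = 0.523898.
With S = 3 species, ln S = 1.098612, so J = 0.523898/1.098612 = 0.476872, i.e. 0.4769 to 4 decimal places.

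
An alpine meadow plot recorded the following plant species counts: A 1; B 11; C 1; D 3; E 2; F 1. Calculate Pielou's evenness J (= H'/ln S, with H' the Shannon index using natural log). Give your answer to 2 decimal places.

0.73

Total N = 1+11+1+3+2+1 = 19, so the proportions are 0.0526, 0.5789, 0.0526, 0.1579, 0.1053, 0.0526 (working shown to 4 dp, full precision carried).
H' = −Σ pᵢ ln pᵢ = −((-0.1550) + (-0.3164) + (-0.1550) + (-0.2914) + (-0.2370) + (-0.1550)) = 1.3098.
With S = 6 species, ln S = 1.7918, so J = 1.3098/1.7918 = 0.7310, i.e. 0.73 to 2 decimal places.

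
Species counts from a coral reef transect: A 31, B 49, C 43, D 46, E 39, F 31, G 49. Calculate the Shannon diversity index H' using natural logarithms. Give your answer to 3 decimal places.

Total N = 31+49+43+46+39+31+49 = 288, so the proportions are 0.10764, 0.17014, 0.14931, 0.15972, 0.13542, 0.10764, 0.17014 (working shown to 5 dp, full precision carried).
Each pᵢ ln pᵢ term: 0.10764×(-2.22897)=-0.23992, 0.17014×(-1.77114)=-0.30134, 0.14931×(-1.90176)=-0.28394, 0.15972×(-1.83432)=-0.29298, 0.13542×(-1.99940)=-0.27075, 0.10764×(-2.22897)=-0.23992, 0.17014×(-1.77114)=-0.30134.
Sum = -1.93020, so H' = 1.930.

1.930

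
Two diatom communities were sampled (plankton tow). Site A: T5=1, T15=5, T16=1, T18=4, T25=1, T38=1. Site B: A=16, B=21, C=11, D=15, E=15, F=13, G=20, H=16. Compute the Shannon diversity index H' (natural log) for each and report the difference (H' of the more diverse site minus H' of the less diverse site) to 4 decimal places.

0.5411

Site A: N=13, proportions 0.076923, 0.384615, 0.076923, 0.307692, 0.076923, 0.076923, giving H' = 1.519383 (working shown to 6 dp, full precision carried).
Site B: N=127, proportions 0.125984, 0.165354, 0.086614, 0.11811, 0.11811, 0.102362, 0.15748, 0.125984, giving H' = 2.060446.
Difference = |1.519383 − 2.060446| = 0.541063, i.e. 0.5411 to 4 decimal places.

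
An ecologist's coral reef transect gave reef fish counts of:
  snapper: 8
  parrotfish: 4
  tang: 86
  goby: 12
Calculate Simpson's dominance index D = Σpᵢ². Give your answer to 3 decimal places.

0.630

Total N = 8+4+86+12 = 110, so the proportions are 0.07273, 0.03636, 0.78182, 0.10909 (working shown to 5 dp, full precision carried).
D = 0.07273² + 0.03636² + 0.78182² + 0.10909² = 0.00529 + 0.00132 + 0.61124 + 0.01190 = 0.62975.
To 3 decimal places, D = 0.630.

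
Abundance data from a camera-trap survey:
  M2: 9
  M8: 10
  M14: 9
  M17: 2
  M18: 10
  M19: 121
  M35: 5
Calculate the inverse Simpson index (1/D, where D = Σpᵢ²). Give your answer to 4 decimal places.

Total N = 9+10+9+2+10+121+5 = 166, so the proportions are 0.0542169, 0.060241, 0.0542169, 0.0120482, 0.060241, 0.7289157, 0.0301205 (working shown to 7 dp, full precision carried).
D = 0.0542169² + 0.060241² + 0.0542169² + 0.0120482² + 0.060241² + 0.7289157² + 0.0301205² = 0.0029395 + 0.0036290 + 0.0029395 + 0.0001452 + 0.0036290 + 0.5313180 + 0.0009072 = 0.5455073.
So 1/D = 1.833156, i.e. 1.8332 to 4 decimal places.

1.8332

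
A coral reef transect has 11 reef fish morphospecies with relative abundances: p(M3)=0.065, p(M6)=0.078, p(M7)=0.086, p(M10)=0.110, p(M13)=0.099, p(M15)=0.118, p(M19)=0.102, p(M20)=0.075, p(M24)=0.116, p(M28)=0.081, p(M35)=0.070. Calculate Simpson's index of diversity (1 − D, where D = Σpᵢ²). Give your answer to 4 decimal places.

D = 0.065² + 0.078² + 0.086² + 0.11² + 0.099² + 0.118² + 0.102² + 0.075² + 0.116² + 0.081² + 0.07² = 0.004225 + 0.006084 + 0.007396 + 0.012100 + 0.009801 + 0.013924 + 0.010404 + 0.005625 + 0.013456 + 0.006561 + 0.004900 = 0.094476 (working shown to 6 dp, full precision carried).
So 1 − D = 0.905524, i.e. 0.9055 to 4 decimal places.

0.9055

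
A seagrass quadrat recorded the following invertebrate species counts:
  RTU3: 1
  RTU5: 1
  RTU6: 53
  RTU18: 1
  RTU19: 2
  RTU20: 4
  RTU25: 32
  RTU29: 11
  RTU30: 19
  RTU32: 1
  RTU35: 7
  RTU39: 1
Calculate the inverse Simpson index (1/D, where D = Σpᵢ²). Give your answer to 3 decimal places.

4.030

Total N = 1+1+53+1+2+4+32+11+19+1+7+1 = 133, so the proportions are 0.0075188, 0.0075188, 0.3984962, 0.0075188, 0.0150376, 0.0300752, 0.2406015, 0.0827068, 0.1428571, 0.0075188, 0.0526316, 0.0075188 (working shown to 7 dp, full precision carried).
D = 0.0075188² + 0.0075188² + 0.3984962² + 0.0075188² + 0.0150376² + 0.0300752² + 0.2406015² + 0.0827068² + 0.1428571² + 0.0075188² + 0.0526316² + 0.0075188² = 0.0000565 + 0.0000565 + 0.1587993 + 0.0000565 + 0.0002261 + 0.0009045 + 0.0578891 + 0.0068404 + 0.0204082 + 0.0000565 + 0.0027701 + 0.0000565 = 0.2481203.
So 1/D = 4.03030, i.e. 4.030 to 3 decimal places.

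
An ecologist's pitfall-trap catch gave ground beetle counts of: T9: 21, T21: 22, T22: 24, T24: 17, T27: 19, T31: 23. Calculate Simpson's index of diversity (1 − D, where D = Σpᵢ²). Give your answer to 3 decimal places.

0.831

Total N = 21+22+24+17+19+23 = 126, so the proportions are 0.16667, 0.1746, 0.19048, 0.13492, 0.15079, 0.18254 (working shown to 5 dp, full precision carried).
D = 0.16667² + 0.1746² + 0.19048² + 0.13492² + 0.15079² + 0.18254² = 0.02778 + 0.03049 + 0.03628 + 0.01820 + 0.02274 + 0.03332 = 0.16881.
So 1 − D = 0.83119, i.e. 0.831 to 3 decimal places.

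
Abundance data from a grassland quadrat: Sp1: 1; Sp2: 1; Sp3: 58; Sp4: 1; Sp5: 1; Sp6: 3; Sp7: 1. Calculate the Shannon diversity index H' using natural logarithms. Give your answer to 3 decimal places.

0.571

Total N = 1+1+58+1+1+3+1 = 66, so the proportions are 0.01515, 0.01515, 0.87879, 0.01515, 0.01515, 0.04545, 0.01515 (working shown to 5 dp, full precision carried).
Each pᵢ ln pᵢ term: 0.01515×(-4.18965)=-0.06348, 0.01515×(-4.18965)=-0.06348, 0.87879×(-0.12921)=-0.11355, 0.01515×(-4.18965)=-0.06348, 0.01515×(-4.18965)=-0.06348, 0.04545×(-3.09104)=-0.14050, 0.01515×(-4.18965)=-0.06348.
Sum = -0.57145, so H' = 0.571.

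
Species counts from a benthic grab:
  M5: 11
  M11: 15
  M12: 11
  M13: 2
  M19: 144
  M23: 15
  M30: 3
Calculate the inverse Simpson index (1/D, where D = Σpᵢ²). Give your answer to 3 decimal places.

1.884

Total N = 11+15+11+2+144+15+3 = 201, so the proportions are 0.054726, 0.074627, 0.054726, 0.00995, 0.716418, 0.074627, 0.014925 (working shown to 6 dp, full precision carried).
D = 0.054726² + 0.074627² + 0.054726² + 0.00995² + 0.716418² + 0.074627² + 0.014925² = 0.002995 + 0.005569 + 0.002995 + 0.000099 + 0.513255 + 0.005569 + 0.000223 = 0.530705.
So 1/D = 1.88429, i.e. 1.884 to 3 decimal places.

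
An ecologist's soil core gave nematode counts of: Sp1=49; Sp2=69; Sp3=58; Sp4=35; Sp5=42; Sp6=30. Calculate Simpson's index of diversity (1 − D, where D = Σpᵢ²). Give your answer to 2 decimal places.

0.82

Total N = 49+69+58+35+42+30 = 283, so the proportions are 0.1731, 0.2438, 0.2049, 0.1237, 0.1484, 0.106 (working shown to 4 dp, full precision carried).
D = 0.1731² + 0.2438² + 0.2049² + 0.1237² + 0.1484² + 0.106² = 0.0300 + 0.0594 + 0.0420 + 0.0153 + 0.0220 + 0.0112 = 0.1800.
So 1 − D = 0.8200, i.e. 0.82 to 2 decimal places.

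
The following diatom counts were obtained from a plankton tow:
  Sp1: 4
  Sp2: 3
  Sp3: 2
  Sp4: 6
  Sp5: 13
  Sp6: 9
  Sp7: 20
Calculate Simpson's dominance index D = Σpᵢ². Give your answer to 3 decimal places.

0.220

Total N = 4+3+2+6+13+9+20 = 57, so the proportions are 0.07018, 0.05263, 0.03509, 0.10526, 0.22807, 0.15789, 0.35088 (working shown to 5 dp, full precision carried).
D = 0.07018² + 0.05263² + 0.03509² + 0.10526² + 0.22807² + 0.15789² + 0.35088² = 0.00492 + 0.00277 + 0.00123 + 0.01108 + 0.05202 + 0.02493 + 0.12311 = 0.22007.
To 3 decimal places, D = 0.220.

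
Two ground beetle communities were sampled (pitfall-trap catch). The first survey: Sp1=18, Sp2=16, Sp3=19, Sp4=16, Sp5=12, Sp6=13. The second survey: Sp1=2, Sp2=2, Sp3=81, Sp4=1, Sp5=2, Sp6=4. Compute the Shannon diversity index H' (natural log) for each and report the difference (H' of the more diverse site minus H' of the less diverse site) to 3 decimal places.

The first survey: N=94, proportions 0.191489, 0.170213, 0.202128, 0.170213, 0.12766, 0.138298, giving H' = 1.778858 (working shown to 6 dp, full precision carried).
The second survey: N=92, proportions 0.021739, 0.021739, 0.880435, 0.01087, 0.021739, 0.043478, giving H' = 0.547284.
Difference = |1.778858 − 0.547284| = 1.231574, i.e. 1.232 to 3 decimal places.

1.232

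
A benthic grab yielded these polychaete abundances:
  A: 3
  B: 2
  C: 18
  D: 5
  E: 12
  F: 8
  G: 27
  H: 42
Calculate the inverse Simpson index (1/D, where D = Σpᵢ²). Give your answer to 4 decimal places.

4.4691

Total N = 3+2+18+5+12+8+27+42 = 117, so the proportions are 0.02564103, 0.01709402, 0.15384615, 0.04273504, 0.1025641, 0.06837607, 0.23076923, 0.35897436 (working shown to 8 dp, full precision carried).
D = 0.02564103² + 0.01709402² + 0.15384615² + 0.04273504² + 0.1025641² + 0.06837607² + 0.23076923² + 0.35897436² = 0.00065746 + 0.00029221 + 0.02366864 + 0.00182628 + 0.01051940 + 0.00467529 + 0.05325444 + 0.12886259 = 0.22375630.
So 1/D = 4.469148, i.e. 4.4691 to 4 decimal places.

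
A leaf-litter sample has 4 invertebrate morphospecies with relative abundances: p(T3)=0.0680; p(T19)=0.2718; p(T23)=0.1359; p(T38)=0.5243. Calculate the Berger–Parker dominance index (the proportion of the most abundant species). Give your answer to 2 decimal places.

The largest proportion is 0.5243, i.e. d = 0.52 to 2 decimal places.

0.52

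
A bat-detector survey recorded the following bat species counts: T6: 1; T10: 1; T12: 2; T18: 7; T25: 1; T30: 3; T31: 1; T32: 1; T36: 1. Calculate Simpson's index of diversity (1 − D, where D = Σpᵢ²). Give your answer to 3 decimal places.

Total N = 1+1+2+7+1+3+1+1+1 = 18, so the proportions are 0.05556, 0.05556, 0.11111, 0.38889, 0.05556, 0.16667, 0.05556, 0.05556, 0.05556 (working shown to 5 dp, full precision carried).
D = 0.05556² + 0.05556² + 0.11111² + 0.38889² + 0.05556² + 0.16667² + 0.05556² + 0.05556² + 0.05556² = 0.00309 + 0.00309 + 0.01235 + 0.15123 + 0.00309 + 0.02778 + 0.00309 + 0.00309 + 0.00309 = 0.20988.
So 1 − D = 0.79012, i.e. 0.790 to 3 decimal places.

0.790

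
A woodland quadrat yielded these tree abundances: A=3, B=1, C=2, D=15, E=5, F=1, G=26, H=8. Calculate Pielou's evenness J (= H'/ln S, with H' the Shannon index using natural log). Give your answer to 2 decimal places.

Total N = 3+1+2+15+5+1+26+8 = 61, so the proportions are 0.0492, 0.0164, 0.0328, 0.2459, 0.082, 0.0164, 0.4262, 0.1311 (working shown to 4 dp, full precision carried).
H' = −Σ pᵢ ln pᵢ = −((-0.1481) + (-0.0674) + (-0.1121) + (-0.3450) + (-0.2050) + (-0.0674) + (-0.3635) + (-0.2664)) = 1.5749.
With S = 8 species, ln S = 2.0794, so J = 1.5749/2.0794 = 0.7574, i.e. 0.76 to 2 decimal places.

0.76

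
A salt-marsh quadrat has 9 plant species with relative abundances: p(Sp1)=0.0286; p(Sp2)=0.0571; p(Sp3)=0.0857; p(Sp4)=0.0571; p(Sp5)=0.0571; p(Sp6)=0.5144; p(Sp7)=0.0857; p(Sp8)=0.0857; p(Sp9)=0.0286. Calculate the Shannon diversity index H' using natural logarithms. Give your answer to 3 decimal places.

1.667

Each pᵢ ln pᵢ term (working shown to 5 dp, full precision carried): 0.0286×(-3.55435)=-0.10165, 0.0571×(-2.86295)=-0.16347, 0.0857×(-2.45690)=-0.21056, 0.0571×(-2.86295)=-0.16347, 0.0571×(-2.86295)=-0.16347, 0.5144×(-0.66475)=-0.34195, 0.0857×(-2.45690)=-0.21056, 0.0857×(-2.45690)=-0.21056, 0.0286×(-3.55435)=-0.10165.
Sum = -1.66735, so H' = 1.667.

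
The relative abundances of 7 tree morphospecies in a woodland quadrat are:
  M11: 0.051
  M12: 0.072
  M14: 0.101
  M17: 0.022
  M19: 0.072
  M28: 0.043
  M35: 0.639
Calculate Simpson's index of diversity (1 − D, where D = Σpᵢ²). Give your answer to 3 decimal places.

0.566

D = 0.051² + 0.072² + 0.101² + 0.022² + 0.072² + 0.043² + 0.639² = 0.00260 + 0.00518 + 0.01020 + 0.00048 + 0.00518 + 0.00185 + 0.40832 = 0.43382 (working shown to 5 dp, full precision carried).
So 1 − D = 0.56618, i.e. 0.566 to 3 decimal places.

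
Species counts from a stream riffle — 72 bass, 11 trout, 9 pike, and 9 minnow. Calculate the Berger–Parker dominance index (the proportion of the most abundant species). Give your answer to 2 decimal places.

Total N = 72+11+9+9 = 101, so the proportions are 0.7129, 0.1089, 0.0891, 0.0891 (working shown to 4 dp, full precision carried).
The largest proportion is 0.7129, i.e. d = 0.71 to 2 decimal places.

0.71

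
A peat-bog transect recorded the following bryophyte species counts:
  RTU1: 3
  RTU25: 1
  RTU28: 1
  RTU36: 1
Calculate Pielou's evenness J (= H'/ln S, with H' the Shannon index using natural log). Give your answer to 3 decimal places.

0.896

Total N = 3+1+1+1 = 6, so the proportions are 0.5, 0.16667, 0.16667, 0.16667 (working shown to 5 dp, full precision carried).
H' = −Σ pᵢ ln pᵢ = −((-0.34657) + (-0.29863) + (-0.29863) + (-0.29863)) = 1.24245.
With S = 4 species, ln S = 1.38629, so J = 1.24245/1.38629 = 0.89624, i.e. 0.896 to 3 decimal places.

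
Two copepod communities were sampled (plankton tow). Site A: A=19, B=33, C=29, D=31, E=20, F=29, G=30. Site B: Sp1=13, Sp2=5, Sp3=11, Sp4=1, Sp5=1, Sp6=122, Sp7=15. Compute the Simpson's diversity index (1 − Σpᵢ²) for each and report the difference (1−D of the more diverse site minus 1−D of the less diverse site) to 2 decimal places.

0.40

Site A: N=191, proportions 0.09948, 0.17277, 0.15183, 0.1623, 0.10471, 0.15183, 0.15707, giving 1−D = 0.85217 (working shown to 5 dp, full precision carried).
Site B: N=168, proportions 0.07738, 0.02976, 0.06548, 0.00595, 0.00595, 0.72619, 0.08929, giving 1−D = 0.45344.
Difference = |0.85217 − 0.45344| = 0.39873, i.e. 0.40 to 2 decimal places.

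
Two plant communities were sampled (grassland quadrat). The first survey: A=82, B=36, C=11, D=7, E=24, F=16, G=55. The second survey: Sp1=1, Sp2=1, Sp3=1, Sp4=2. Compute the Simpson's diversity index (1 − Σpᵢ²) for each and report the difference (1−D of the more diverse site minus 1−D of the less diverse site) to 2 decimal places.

The first survey: N=231, proportions 0.355, 0.1558, 0.0476, 0.0303, 0.1039, 0.0693, 0.2381, giving 1−D = 0.7742 (working shown to 4 dp, full precision carried).
The second survey: N=5, proportions 0.2, 0.2, 0.2, 0.4, giving 1−D = 0.7200.
Difference = |0.7742 − 0.7200| = 0.0542, i.e. 0.05 to 2 decimal places.

0.05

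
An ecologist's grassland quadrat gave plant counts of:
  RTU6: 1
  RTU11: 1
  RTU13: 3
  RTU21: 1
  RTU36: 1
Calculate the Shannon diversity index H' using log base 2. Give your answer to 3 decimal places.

2.128

Total N = 1+1+3+1+1 = 7, so the proportions are 0.14286, 0.14286, 0.42857, 0.14286, 0.14286 (working shown to 5 dp, full precision carried).
Each pᵢ log₂ pᵢ term: 0.14286×(-2.80735)=-0.40105, 0.14286×(-2.80735)=-0.40105, 0.42857×(-1.22239)=-0.52388, 0.14286×(-2.80735)=-0.40105, 0.14286×(-2.80735)=-0.40105.
Sum = -2.12809, so H' = 2.128.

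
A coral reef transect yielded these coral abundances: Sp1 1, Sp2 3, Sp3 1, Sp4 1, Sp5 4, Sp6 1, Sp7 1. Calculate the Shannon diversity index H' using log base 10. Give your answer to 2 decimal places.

Total N = 1+3+1+1+4+1+1 = 12, so the proportions are 0.0833, 0.25, 0.0833, 0.0833, 0.3333, 0.0833, 0.0833 (working shown to 4 dp, full precision carried).
Each pᵢ log₁₀ pᵢ term: 0.0833×(-1.0792)=-0.0899, 0.25×(-0.6021)=-0.1505, 0.0833×(-1.0792)=-0.0899, 0.0833×(-1.0792)=-0.0899, 0.3333×(-0.4771)=-0.1590, 0.0833×(-1.0792)=-0.0899, 0.0833×(-1.0792)=-0.0899.
Sum = -0.7592, so H' = 0.76.

0.76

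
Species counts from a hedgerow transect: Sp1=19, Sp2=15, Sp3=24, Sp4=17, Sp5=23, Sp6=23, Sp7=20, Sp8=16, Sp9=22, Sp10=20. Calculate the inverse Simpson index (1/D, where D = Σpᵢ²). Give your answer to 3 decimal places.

Total N = 19+15+24+17+23+23+20+16+22+20 = 199, so the proportions are 0.0954774, 0.0753769, 0.120603, 0.0854271, 0.1155779, 0.1155779, 0.1005025, 0.080402, 0.1105528, 0.1005025 (working shown to 7 dp, full precision carried).
D = 0.0954774² + 0.0753769² + 0.120603² + 0.0854271² + 0.1155779² + 0.1155779² + 0.1005025² + 0.080402² + 0.1105528² + 0.1005025² = 0.0091159 + 0.0056817 + 0.0145451 + 0.0072978 + 0.0133582 + 0.0133582 + 0.0101008 + 0.0064645 + 0.0122219 + 0.0101008 = 0.1022449.
So 1/D = 9.78044, i.e. 9.780 to 3 decimal places.

9.780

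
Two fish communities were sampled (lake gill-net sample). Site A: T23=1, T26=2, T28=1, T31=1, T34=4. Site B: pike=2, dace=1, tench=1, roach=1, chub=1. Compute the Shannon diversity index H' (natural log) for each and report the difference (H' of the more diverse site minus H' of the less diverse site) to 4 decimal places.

Site A: N=9, proportions 0.111111, 0.222222, 0.111111, 0.111111, 0.444444, giving H' = 1.427061 (working shown to 6 dp, full precision carried).
Site B: N=6, proportions 0.333333, 0.166667, 0.166667, 0.166667, 0.166667, giving H' = 1.560710.
Difference = |1.427061 − 1.560710| = 0.133649, i.e. 0.1336 to 4 decimal places.

0.1336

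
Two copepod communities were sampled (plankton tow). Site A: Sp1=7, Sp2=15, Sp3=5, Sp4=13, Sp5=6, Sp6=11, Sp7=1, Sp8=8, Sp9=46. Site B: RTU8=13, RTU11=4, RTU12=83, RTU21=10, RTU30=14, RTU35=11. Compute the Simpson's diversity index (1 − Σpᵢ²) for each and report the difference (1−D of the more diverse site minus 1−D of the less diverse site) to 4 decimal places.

0.1873

Site A: N=112, proportions 0.0625, 0.133929, 0.044643, 0.116071, 0.053571, 0.098214, 0.008929, 0.071429, 0.410714, giving 1−D = 0.776307 (working shown to 6 dp, full precision carried).
Site B: N=135, proportions 0.096296, 0.02963, 0.614815, 0.074074, 0.103704, 0.081481, giving 1−D = 0.588971.
Difference = |0.776307 − 0.588971| = 0.187336, i.e. 0.1873 to 4 decimal places.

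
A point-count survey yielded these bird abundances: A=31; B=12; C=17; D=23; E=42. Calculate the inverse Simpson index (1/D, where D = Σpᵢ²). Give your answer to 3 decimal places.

4.238

Total N = 31+12+17+23+42 = 125, so the proportions are 0.248, 0.096, 0.136, 0.184, 0.336 (working shown to 7 dp, full precision carried).
D = 0.248² + 0.096² + 0.136² + 0.184² + 0.336² = 0.0615040 + 0.0092160 + 0.0184960 + 0.0338560 + 0.1128960 = 0.2359680.
So 1/D = 4.23786, i.e. 4.238 to 3 decimal places.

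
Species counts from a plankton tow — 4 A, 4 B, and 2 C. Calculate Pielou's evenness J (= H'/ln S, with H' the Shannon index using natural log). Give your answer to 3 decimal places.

0.960

Total N = 4+4+2 = 10, so the proportions are 0.4, 0.4, 0.2 (working shown to 5 dp, full precision carried).
H' = −Σ pᵢ ln pᵢ = −((-0.36652) + (-0.36652) + (-0.32189)) = 1.05492.
With S = 3 species, ln S = 1.09861, so J = 1.05492/1.09861 = 0.96023, i.e. 0.960 to 3 decimal places.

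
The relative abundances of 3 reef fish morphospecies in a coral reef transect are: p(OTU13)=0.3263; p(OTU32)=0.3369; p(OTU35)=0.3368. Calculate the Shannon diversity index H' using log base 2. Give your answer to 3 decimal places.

1.585

Each pᵢ log₂ pᵢ term (working shown to 5 dp, full precision carried): 0.3263×(-1.61573)=-0.52721, 0.3369×(-1.56961)=-0.52880, 0.3368×(-1.57004)=-0.52879.
Sum = -1.58480, so H' = 1.585.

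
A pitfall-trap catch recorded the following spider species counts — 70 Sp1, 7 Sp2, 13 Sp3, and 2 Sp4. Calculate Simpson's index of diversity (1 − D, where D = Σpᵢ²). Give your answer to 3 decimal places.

Total N = 70+7+13+2 = 92, so the proportions are 0.76087, 0.07609, 0.1413, 0.02174 (working shown to 5 dp, full precision carried).
D = 0.76087² + 0.07609² + 0.1413² + 0.02174² = 0.57892 + 0.00579 + 0.01997 + 0.00047 = 0.60515.
So 1 − D = 0.39485, i.e. 0.395 to 3 decimal places.

0.395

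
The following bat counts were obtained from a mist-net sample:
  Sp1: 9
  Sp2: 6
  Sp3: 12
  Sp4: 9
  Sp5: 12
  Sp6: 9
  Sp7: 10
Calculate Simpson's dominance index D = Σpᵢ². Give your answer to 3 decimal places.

Total N = 9+6+12+9+12+9+10 = 67, so the proportions are 0.13433, 0.08955, 0.1791, 0.13433, 0.1791, 0.13433, 0.14925 (working shown to 5 dp, full precision carried).
D = 0.13433² + 0.08955² + 0.1791² + 0.13433² + 0.1791² + 0.13433² + 0.14925² = 0.01804 + 0.00802 + 0.03208 + 0.01804 + 0.03208 + 0.01804 + 0.02228 = 0.14859.
To 3 decimal places, D = 0.149.

0.149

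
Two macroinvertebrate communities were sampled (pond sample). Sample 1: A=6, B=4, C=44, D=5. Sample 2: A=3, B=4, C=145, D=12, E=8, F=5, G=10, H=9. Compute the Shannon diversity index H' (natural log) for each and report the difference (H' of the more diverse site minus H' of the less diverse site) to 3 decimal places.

Sample 1: N=59, proportions 0.10169, 0.0678, 0.74576, 0.08475, giving H' = 0.84284 (working shown to 5 dp, full precision carried).
Sample 2: N=196, proportions 0.01531, 0.02041, 0.7398, 0.06122, 0.04082, 0.02551, 0.05102, 0.04592, giving H' = 1.05480.
Difference = |0.84284 − 1.05480| = 0.21196, i.e. 0.212 to 3 decimal places.

0.212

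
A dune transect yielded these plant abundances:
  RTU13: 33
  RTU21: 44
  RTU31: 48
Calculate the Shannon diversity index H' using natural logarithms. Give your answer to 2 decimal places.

1.09

Total N = 33+44+48 = 125, so the proportions are 0.264, 0.352, 0.384 (working shown to 4 dp, full precision carried).
Each pᵢ ln pᵢ term: 0.264×(-1.3318)=-0.3516, 0.352×(-1.0441)=-0.3675, 0.384×(-0.9571)=-0.3675.
Sum = -1.0867, so H' = 1.09.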